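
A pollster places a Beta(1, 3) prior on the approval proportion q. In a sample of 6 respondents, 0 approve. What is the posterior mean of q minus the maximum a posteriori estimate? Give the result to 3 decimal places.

0.100

Posterior: Beta(1+0, 3+6) = Beta(1, 9).
Since α = 1 ≤ 1 and β > 1, the Beta density is monotone decreasing on [0,1]; the mode is at 0.
Mean = 1/(1+9) = 0.100.
Difference = 0.100 − 0.000 = 0.100.
Mean > mode: the posterior has a right tail.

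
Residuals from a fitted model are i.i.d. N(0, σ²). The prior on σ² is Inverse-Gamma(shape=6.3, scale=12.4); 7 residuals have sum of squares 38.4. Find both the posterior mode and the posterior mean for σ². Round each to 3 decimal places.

Posterior: Inverse-Gamma(shape = 6.3+7/2 = 9.8, scale = 12.4+38.4/2 = 31.6).
Mode = β/(α+1) = 31.6/10.8 = 2.926.
Mean = β/(α−1) = 31.6/8.8 = 3.591.

posterior mode = 2.926, posterior mean = 3.591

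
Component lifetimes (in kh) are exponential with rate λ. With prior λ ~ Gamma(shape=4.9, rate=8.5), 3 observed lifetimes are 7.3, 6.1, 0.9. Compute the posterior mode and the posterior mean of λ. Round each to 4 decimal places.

posterior mode = 0.3026, posterior mean = 0.3465

Σ times = 14.3. Posterior: Gamma(shape = 4.9+3 = 7.9, rate = 8.5+14.3 = 22.8).
Mode = (α−1)/β = 6.9/22.8 = 0.3026.
Mean = α/β = 7.9/22.8 = 0.3465.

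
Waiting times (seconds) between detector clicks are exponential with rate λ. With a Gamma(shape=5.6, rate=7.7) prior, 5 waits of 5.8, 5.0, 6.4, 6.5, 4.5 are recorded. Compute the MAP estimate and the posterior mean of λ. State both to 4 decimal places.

Σ times = 28.2. Posterior: Gamma(shape = 5.6+5 = 10.6, rate = 7.7+28.2 = 35.9).
Mode = (α−1)/β = 9.6/35.9 = 0.2674.
Mean = α/β = 10.6/35.9 = 0.2953.

λ_MAP = 0.2674, E[λ|data] = 0.2953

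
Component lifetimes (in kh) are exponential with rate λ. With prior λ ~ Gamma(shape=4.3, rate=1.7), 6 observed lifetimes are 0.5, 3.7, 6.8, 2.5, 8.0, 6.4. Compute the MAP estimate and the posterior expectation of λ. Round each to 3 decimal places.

Σ times = 27.9. Posterior: Gamma(shape = 4.3+6 = 10.3, rate = 1.7+27.9 = 29.6).
Mode = (α−1)/β = 9.3/29.6 = 0.314.
Mean = α/β = 10.3/29.6 = 0.348.

λ_MAP = 0.314, E[λ|data] = 0.348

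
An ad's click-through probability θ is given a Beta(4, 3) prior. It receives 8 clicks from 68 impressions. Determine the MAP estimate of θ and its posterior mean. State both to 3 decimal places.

MAP = 0.151; posterior mean = 0.160

Posterior: Beta(4+8, 3+60) = Beta(12, 63).
Mode = (12−1)/(12+63−2) = 11/73 = 0.151.
Mean = 12/(12+63) = 12/75 = 0.160.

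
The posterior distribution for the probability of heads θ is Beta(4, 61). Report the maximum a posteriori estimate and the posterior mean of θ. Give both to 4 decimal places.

Mode = (4−1)/(4+61−2) = 3/63 = 0.0476.
Mean = 4/(4+61) = 4/65 = 0.0615.

maximum a posteriori estimate = 0.0476, posterior mean = 0.0615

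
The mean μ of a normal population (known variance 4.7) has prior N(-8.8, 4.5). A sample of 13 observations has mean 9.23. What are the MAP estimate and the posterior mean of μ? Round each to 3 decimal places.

MAP = 7.889; posterior mean = 7.889

Posterior for μ is Normal. Precision-weighted mean: (1/4.5·-8.8 + 13/4.7·9.23) / (1/4.5 + 13/4.7) = 7.889.
A Normal posterior is symmetric, so mode = mean.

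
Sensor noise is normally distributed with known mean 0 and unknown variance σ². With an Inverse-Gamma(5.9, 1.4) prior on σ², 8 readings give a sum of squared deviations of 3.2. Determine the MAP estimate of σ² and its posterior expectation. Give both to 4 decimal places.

MAP estimate = 0.2752, posterior expectation = 0.3371

Posterior: Inverse-Gamma(shape = 5.9+8/2 = 9.9, scale = 1.4+3.2/2 = 3.0).
Mode = β/(α+1) = 3.0/10.9 = 0.2752.
Mean = β/(α−1) = 3.0/8.9 = 0.3371.
Mean > mode: the posterior has a right tail.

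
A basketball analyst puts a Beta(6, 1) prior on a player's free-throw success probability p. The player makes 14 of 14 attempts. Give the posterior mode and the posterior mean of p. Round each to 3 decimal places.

MAP = 1.000, posterior mean = 0.952

Posterior: Beta(6+14, 1+0) = Beta(20, 1).
Since β = 1 ≤ 1 and α > 1, the Beta density is monotone increasing on [0,1]; the mode is at 1.
Mean = 20/(20+1) = 0.952.
The mean is pulled below the mode by the posterior's left skew.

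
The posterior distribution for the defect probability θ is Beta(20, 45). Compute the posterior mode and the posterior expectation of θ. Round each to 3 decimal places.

MAP = 0.302; posterior mean = 0.308

Mode = (20−1)/(20+45−2) = 19/63 = 0.302.
Mean = 20/(20+45) = 20/65 = 0.308.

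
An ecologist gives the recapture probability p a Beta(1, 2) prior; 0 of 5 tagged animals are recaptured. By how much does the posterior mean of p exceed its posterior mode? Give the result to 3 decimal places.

Posterior: Beta(1+0, 2+5) = Beta(1, 7).
Since α = 1 ≤ 1 and β > 1, the Beta density is monotone decreasing on [0,1]; the mode is at 0.
Mean = 1/(1+7) = 0.125.
Difference = 0.125 − 0.000 = 0.125.
The mean is pulled above the mode by the posterior's right skew.

0.125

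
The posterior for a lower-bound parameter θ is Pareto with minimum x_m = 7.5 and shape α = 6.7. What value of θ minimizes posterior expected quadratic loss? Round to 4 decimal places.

The Pareto density is strictly decreasing on [x_m, ∞), so the mode is x_m = 7.5000.
Mean = α·x_m/(α−1) = 6.7·7.5/5.7 = 8.8158.
Quadratic loss ⇒ the optimal estimator is the posterior mean.

8.8158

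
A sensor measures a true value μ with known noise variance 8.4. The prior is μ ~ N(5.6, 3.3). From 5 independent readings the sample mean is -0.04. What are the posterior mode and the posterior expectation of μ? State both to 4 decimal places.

Posterior for μ is Normal. Precision-weighted mean: (1/3.3·5.6 + 5/8.4·-0.04) / (1/3.3 + 5/8.4) = 1.8627.
A Normal posterior is symmetric, so mode = mean.

MAP = 1.8627, posterior mean = 1.8627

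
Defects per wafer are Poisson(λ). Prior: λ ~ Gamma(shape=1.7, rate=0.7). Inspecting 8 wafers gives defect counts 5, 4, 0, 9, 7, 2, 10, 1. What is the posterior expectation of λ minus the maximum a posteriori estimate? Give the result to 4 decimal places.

0.1149

Σ counts = 38. Posterior: Gamma(shape = 1.7+38 = 39.7, rate = 0.7+8 = 8.7).
Mode = (α−1)/β = 38.7/8.7 = 4.4483.
Mean = α/β = 39.7/8.7 = 4.5632.
Difference = 4.5632 − 4.4483 = 0.1149.
The posterior is right-skewed, so the mean exceeds the mode.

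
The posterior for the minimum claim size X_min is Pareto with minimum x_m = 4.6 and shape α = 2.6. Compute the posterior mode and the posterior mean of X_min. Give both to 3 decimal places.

The Pareto density is strictly decreasing on [x_m, ∞), so the mode is x_m = 4.600.
Mean = α·x_m/(α−1) = 2.6·4.6/1.6 = 7.475.
Right-skewed posterior ⇒ mode < mean.

MAP = 4.600, posterior mean = 7.475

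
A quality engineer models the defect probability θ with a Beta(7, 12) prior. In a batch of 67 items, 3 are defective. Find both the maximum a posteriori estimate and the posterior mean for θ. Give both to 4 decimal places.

MAP = 0.1071; posterior mean = 0.1163

Posterior: Beta(7+3, 12+64) = Beta(10, 76).
Mode = (10−1)/(10+76−2) = 9/84 = 0.1071.
Mean = 10/(10+76) = 10/86 = 0.1163.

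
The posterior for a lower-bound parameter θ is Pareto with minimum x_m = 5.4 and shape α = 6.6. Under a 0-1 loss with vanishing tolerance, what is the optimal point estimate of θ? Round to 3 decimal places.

5.400

The Pareto density is strictly decreasing on [x_m, ∞), so the mode is x_m = 5.400.
Mean = α·x_m/(α−1) = 6.6·5.4/5.6 = 6.364.
This is the posterior mode — the MAP estimate.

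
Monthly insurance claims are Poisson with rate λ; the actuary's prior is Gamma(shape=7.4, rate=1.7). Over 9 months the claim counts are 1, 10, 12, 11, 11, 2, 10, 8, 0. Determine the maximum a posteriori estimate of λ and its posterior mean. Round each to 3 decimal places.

Σ counts = 65. Posterior: Gamma(shape = 7.4+65 = 72.4, rate = 1.7+9 = 10.7).
Mode = (α−1)/β = 71.4/10.7 = 6.673.
Mean = α/β = 72.4/10.7 = 6.766.

MAP: 6.673. Posterior mean: 6.766.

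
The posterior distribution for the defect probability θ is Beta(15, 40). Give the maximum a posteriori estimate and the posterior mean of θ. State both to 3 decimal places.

MAP: 0.264. Posterior mean: 0.273.

Mode = (15−1)/(15+40−2) = 14/53 = 0.264.
Mean = 15/(15+40) = 15/55 = 0.273.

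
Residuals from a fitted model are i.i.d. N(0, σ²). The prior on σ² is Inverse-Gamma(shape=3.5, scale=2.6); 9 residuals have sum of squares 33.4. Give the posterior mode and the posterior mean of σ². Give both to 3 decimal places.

posterior mode = 2.144, posterior mean = 2.757

Posterior: Inverse-Gamma(shape = 3.5+9/2 = 8.0, scale = 2.6+33.4/2 = 19.3).
Mode = β/(α+1) = 19.3/9.0 = 2.144.
Mean = β/(α−1) = 19.3/7.0 = 2.757.
The mean is pulled above the mode by the posterior's right skew.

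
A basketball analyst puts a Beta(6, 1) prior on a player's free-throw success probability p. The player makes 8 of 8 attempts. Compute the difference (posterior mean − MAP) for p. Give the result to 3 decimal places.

-0.067

Posterior: Beta(6+8, 1+0) = Beta(14, 1).
Since β = 1 ≤ 1 and α > 1, the Beta density is monotone increasing on [0,1]; the mode is at 1.
Mean = 14/(14+1) = 0.933.
Difference = 0.933 − 1.000 = -0.067.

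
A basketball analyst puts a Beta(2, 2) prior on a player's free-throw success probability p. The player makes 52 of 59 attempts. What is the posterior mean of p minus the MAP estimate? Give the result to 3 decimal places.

-0.012

Posterior: Beta(2+52, 2+7) = Beta(54, 9).
Mode = (54−1)/(54+9−2) = 53/61 = 0.869.
Mean = 54/(54+9) = 54/63 = 0.857.
Difference = 0.857 − 0.869 = -0.012.
Left-skewed posterior ⇒ mean < mode.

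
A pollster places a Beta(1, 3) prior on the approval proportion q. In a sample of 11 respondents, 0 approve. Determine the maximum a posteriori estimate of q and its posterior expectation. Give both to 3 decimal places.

Posterior: Beta(1+0, 3+11) = Beta(1, 14).
Since α = 1 ≤ 1 and β > 1, the Beta density is monotone decreasing on [0,1]; the mode is at 0.
Mean = 1/(1+14) = 0.067.

MAP = 0.000, posterior mean = 0.067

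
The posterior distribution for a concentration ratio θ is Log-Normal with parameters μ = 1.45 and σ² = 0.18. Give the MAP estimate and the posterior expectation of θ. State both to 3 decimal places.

MAP = 3.561, posterior mean = 4.665

Mode = exp(μ − σ²) = exp(1.27) = 3.561.
Mean = exp(μ + σ²/2) = exp(1.540) = 4.665.
Right-skewed posterior ⇒ mode < mean.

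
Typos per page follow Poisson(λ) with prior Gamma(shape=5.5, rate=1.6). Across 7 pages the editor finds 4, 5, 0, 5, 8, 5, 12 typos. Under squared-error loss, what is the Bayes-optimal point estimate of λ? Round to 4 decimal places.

5.1744

Σ counts = 39. Posterior: Gamma(shape = 5.5+39 = 44.5, rate = 1.6+7 = 8.6).
Mode = (α−1)/β = 43.5/8.6 = 5.0581.
Mean = α/β = 44.5/8.6 = 5.1744.
Squared-error loss ⇒ the optimal estimator is the posterior mean.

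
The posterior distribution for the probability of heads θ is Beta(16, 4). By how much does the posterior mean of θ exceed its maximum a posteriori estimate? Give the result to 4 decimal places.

Mode = (16−1)/(16+4−2) = 15/18 = 0.8333.
Mean = 16/(16+4) = 16/20 = 0.8000.
Difference = 0.8000 − 0.8333 = -0.0333.
Mode > mean: the posterior has a left tail.

-0.0333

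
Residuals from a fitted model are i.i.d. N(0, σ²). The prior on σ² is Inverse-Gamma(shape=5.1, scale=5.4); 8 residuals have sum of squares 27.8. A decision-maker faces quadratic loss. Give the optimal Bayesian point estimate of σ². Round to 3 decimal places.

Posterior: Inverse-Gamma(shape = 5.1+8/2 = 9.1, scale = 5.4+27.8/2 = 19.3).
Mode = β/(α+1) = 19.3/10.1 = 1.911.
Mean = β/(α−1) = 19.3/8.1 = 2.383.
Quadratic loss ⇒ the optimal estimator is the posterior mean.

2.383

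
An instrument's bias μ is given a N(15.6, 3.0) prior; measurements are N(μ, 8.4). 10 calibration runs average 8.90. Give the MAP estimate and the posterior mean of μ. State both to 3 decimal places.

Posterior for μ is Normal. Precision-weighted mean: (1/3.0·15.6 + 10/8.4·8.90) / (1/3.0 + 10/8.4) = 10.366.
A Normal posterior is symmetric, so mode = mean.

MAP estimate = 10.366, posterior mean = 10.366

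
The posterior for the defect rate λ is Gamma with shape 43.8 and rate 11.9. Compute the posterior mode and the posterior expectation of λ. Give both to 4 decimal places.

posterior mode = 3.5966, posterior expectation = 3.6807

Mode = (α−1)/β = 42.8/11.9 = 3.5966.
Mean = α/β = 43.8/11.9 = 3.6807.
The mean is pulled above the mode by the posterior's right skew.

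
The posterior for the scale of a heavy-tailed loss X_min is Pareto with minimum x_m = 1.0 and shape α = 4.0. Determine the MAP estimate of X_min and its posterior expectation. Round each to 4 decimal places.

MAP = 1.0000; posterior mean = 1.3333

The Pareto density is strictly decreasing on [x_m, ∞), so the mode is x_m = 1.0000.
Mean = α·x_m/(α−1) = 4.0·1.0/3.0 = 1.3333.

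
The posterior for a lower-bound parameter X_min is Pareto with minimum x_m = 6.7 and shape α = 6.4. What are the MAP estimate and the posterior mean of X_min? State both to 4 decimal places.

The Pareto density is strictly decreasing on [x_m, ∞), so the mode is x_m = 6.7000.
Mean = α·x_m/(α−1) = 6.4·6.7/5.4 = 7.9407.
The posterior is right-skewed, so the mean exceeds the mode.

MAP estimate = 6.7000, posterior mean = 7.9407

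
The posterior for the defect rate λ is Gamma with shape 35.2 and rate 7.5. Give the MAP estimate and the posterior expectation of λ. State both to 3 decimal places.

Mode = (α−1)/β = 34.2/7.5 = 4.560.
Mean = α/β = 35.2/7.5 = 4.693.

λ_MAP = 4.560, E[λ|data] = 4.693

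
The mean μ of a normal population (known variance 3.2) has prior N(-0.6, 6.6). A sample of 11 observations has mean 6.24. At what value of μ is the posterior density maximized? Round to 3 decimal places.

Posterior for μ is Normal. Precision-weighted mean: (1/6.6·-0.6 + 11/3.2·6.24) / (1/6.6 + 11/3.2) = 5.951.
A Normal posterior is symmetric, so mode = mean.
This is the posterior mode — the MAP estimate.

5.951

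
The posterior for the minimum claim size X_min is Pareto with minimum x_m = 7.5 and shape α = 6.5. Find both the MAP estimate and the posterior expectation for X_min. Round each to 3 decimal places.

The Pareto density is strictly decreasing on [x_m, ∞), so the mode is x_m = 7.500.
Mean = α·x_m/(α−1) = 6.5·7.5/5.5 = 8.864.

MAP estimate = 7.500, posterior expectation = 8.864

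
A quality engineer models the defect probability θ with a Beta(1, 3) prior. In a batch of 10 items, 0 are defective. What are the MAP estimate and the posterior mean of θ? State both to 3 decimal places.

θ_MAP = 0.000, E[θ|data] = 0.071

Posterior: Beta(1+0, 3+10) = Beta(1, 13).
Since α = 1 ≤ 1 and β > 1, the Beta density is monotone decreasing on [0,1]; the mode is at 0.
Mean = 1/(1+13) = 0.071.
Right-skewed posterior ⇒ mode < mean.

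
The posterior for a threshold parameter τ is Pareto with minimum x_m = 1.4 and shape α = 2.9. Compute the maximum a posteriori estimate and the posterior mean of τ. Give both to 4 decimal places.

The Pareto density is strictly decreasing on [x_m, ∞), so the mode is x_m = 1.4000.
Mean = α·x_m/(α−1) = 2.9·1.4/1.9 = 2.1368.

maximum a posteriori estimate = 1.4000, posterior mean = 2.1368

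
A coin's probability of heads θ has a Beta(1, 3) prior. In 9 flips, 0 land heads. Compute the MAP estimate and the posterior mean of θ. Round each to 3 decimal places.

MAP = 0.000, posterior mean = 0.077

Posterior: Beta(1+0, 3+9) = Beta(1, 12).
Since α = 1 ≤ 1 and β > 1, the Beta density is monotone decreasing on [0,1]; the mode is at 0.
Mean = 1/(1+12) = 0.077.
Right-skewed posterior ⇒ mode < mean.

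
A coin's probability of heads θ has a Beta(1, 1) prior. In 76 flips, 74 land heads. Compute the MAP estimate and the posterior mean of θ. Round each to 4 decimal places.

Posterior: Beta(1+74, 1+2) = Beta(75, 3).
Mode = (75−1)/(75+3−2) = 74/76 = 0.9737.
With a flat prior the MAP equals the MLE, 74/76.
Mean = 75/(75+3) = 75/78 = 0.9615.
Left-skewed posterior ⇒ mean < mode.

MAP: 0.9737. Posterior mean: 0.9615.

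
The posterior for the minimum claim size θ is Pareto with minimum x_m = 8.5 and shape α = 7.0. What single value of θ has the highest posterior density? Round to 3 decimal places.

8.500

The Pareto density is strictly decreasing on [x_m, ∞), so the mode is x_m = 8.500.
Mean = α·x_m/(α−1) = 7.0·8.5/6.0 = 9.917.
This is the posterior mode — the MAP estimate.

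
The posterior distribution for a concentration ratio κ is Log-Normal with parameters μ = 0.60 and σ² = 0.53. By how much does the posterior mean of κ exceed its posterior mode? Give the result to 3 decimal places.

1.302

Mode = exp(μ − σ²) = exp(0.07) = 1.073.
Mean = exp(μ + σ²/2) = exp(0.865) = 2.375.
Difference = 2.375 − 1.073 = 1.302.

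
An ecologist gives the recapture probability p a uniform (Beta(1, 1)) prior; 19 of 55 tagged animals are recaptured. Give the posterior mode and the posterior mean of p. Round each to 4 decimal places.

Posterior: Beta(1+19, 1+36) = Beta(20, 37).
Mode = (20−1)/(20+37−2) = 19/55 = 0.3455.
With a flat prior the MAP equals the MLE, 19/55.
Mean = 20/(20+37) = 20/57 = 0.3509.

MAP: 0.3455. Posterior mean: 0.3509.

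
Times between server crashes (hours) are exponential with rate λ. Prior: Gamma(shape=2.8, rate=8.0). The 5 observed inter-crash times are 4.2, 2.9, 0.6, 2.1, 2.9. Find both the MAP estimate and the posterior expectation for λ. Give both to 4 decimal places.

Σ times = 12.7. Posterior: Gamma(shape = 2.8+5 = 7.8, rate = 8.0+12.7 = 20.7).
Mode = (α−1)/β = 6.8/20.7 = 0.3285.
Mean = α/β = 7.8/20.7 = 0.3768.

MAP: 0.3285. Posterior mean: 0.3768.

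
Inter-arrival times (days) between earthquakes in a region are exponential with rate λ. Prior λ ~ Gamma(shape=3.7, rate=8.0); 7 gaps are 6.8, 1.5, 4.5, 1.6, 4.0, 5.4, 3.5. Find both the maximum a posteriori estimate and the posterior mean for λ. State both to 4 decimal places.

Σ times = 27.3. Posterior: Gamma(shape = 3.7+7 = 10.7, rate = 8.0+27.3 = 35.3).
Mode = (α−1)/β = 9.7/35.3 = 0.2748.
Mean = α/β = 10.7/35.3 = 0.3031.
The mean is pulled above the mode by the posterior's right skew.

λ_MAP = 0.2748, E[λ|data] = 0.3031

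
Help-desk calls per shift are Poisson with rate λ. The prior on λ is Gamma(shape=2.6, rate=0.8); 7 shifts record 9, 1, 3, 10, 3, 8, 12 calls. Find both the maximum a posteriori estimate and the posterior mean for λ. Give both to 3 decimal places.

MAP = 6.103; posterior mean = 6.231

Σ counts = 46. Posterior: Gamma(shape = 2.6+46 = 48.6, rate = 0.8+7 = 7.8).
Mode = (α−1)/β = 47.6/7.8 = 6.103.
Mean = α/β = 48.6/7.8 = 6.231.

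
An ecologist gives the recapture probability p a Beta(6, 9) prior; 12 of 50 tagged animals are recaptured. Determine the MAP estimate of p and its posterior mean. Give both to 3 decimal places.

Posterior: Beta(6+12, 9+38) = Beta(18, 47).
Mode = (18−1)/(18+47−2) = 17/63 = 0.270.
Mean = 18/(18+47) = 18/65 = 0.277.
The mean is pulled above the mode by the posterior's right skew.

p_MAP = 0.270, E[p|data] = 0.277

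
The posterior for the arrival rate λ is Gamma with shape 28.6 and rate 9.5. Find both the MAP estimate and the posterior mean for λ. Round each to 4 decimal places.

Mode = (α−1)/β = 27.6/9.5 = 2.9053.
Mean = α/β = 28.6/9.5 = 3.0105.
The mean is pulled above the mode by the posterior's right skew.

MAP = 2.9053, posterior mean = 3.0105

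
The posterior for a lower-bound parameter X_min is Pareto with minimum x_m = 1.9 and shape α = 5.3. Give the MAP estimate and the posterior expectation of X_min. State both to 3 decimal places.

The Pareto density is strictly decreasing on [x_m, ∞), so the mode is x_m = 1.900.
Mean = α·x_m/(α−1) = 5.3·1.9/4.3 = 2.342.

MAP = 1.900; posterior mean = 2.342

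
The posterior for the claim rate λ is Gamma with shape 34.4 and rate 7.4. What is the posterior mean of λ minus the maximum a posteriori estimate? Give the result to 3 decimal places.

0.135

Mode = (α−1)/β = 33.4/7.4 = 4.514.
Mean = α/β = 34.4/7.4 = 4.649.
Difference = 4.649 − 4.514 = 0.135.
Mean > mode: the posterior has a right tail.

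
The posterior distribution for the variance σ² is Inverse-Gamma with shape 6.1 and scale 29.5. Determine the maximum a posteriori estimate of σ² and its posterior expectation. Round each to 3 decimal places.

maximum a posteriori estimate = 4.155, posterior expectation = 5.784

Mode = β/(α+1) = 29.5/7.1 = 4.155.
Mean = β/(α−1) = 29.5/5.1 = 5.784.
Mean > mode: the posterior has a right tail.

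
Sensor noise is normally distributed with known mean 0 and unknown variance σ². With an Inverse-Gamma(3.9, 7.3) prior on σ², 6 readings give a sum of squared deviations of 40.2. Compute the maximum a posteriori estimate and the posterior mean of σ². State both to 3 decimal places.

MAP = 3.468, posterior mean = 4.644

Posterior: Inverse-Gamma(shape = 3.9+6/2 = 6.9, scale = 7.3+40.2/2 = 27.4).
Mode = β/(α+1) = 27.4/7.9 = 3.468.
Mean = β/(α−1) = 27.4/5.9 = 4.644.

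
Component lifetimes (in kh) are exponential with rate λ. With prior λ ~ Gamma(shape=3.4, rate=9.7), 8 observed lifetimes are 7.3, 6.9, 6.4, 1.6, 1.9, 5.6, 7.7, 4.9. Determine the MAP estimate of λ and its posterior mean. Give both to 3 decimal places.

Σ times = 42.3. Posterior: Gamma(shape = 3.4+8 = 11.4, rate = 9.7+42.3 = 52.0).
Mode = (α−1)/β = 10.4/52.0 = 0.200.
Mean = α/β = 11.4/52.0 = 0.219.

MAP estimate = 0.200, posterior mean = 0.219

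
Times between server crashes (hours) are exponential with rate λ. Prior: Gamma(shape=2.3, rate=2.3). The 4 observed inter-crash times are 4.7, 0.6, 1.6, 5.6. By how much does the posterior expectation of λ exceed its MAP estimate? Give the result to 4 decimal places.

0.0676

Σ times = 12.5. Posterior: Gamma(shape = 2.3+4 = 6.3, rate = 2.3+12.5 = 14.8).
Mode = (α−1)/β = 5.3/14.8 = 0.3581.
Mean = α/β = 6.3/14.8 = 0.4257.
Difference = 0.4257 − 0.3581 = 0.0676.
The posterior is right-skewed, so the mean exceeds the mode.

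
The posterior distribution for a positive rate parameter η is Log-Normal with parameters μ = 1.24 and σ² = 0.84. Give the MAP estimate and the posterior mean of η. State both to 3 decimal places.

MAP = 1.492; posterior mean = 5.259

Mode = exp(μ − σ²) = exp(0.40) = 1.492.
Mean = exp(μ + σ²/2) = exp(1.660) = 5.259.
The mean is pulled above the mode by the posterior's right skew.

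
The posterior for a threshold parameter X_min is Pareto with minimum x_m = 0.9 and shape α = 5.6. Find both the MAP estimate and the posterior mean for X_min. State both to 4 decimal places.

The Pareto density is strictly decreasing on [x_m, ∞), so the mode is x_m = 0.9000.
Mean = α·x_m/(α−1) = 5.6·0.9/4.6 = 1.0957.

MAP: 0.9000. Posterior mean: 1.0957.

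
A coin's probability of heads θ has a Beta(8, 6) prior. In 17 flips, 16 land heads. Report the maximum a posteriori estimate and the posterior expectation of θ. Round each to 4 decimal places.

Posterior: Beta(8+16, 6+1) = Beta(24, 7).
Mode = (24−1)/(24+7−2) = 23/29 = 0.7931.
Mean = 24/(24+7) = 24/31 = 0.7742.
The posterior is left-skewed, so the mode exceeds the mean.

MAP = 0.7931; posterior mean = 0.7742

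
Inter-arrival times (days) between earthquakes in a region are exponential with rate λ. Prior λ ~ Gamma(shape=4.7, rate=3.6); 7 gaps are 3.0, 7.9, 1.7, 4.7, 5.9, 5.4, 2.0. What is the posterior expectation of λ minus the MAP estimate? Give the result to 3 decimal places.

0.029

Σ times = 30.6. Posterior: Gamma(shape = 4.7+7 = 11.7, rate = 3.6+30.6 = 34.2).
Mode = (α−1)/β = 10.7/34.2 = 0.313.
Mean = α/β = 11.7/34.2 = 0.342.
Difference = 0.342 − 0.313 = 0.029.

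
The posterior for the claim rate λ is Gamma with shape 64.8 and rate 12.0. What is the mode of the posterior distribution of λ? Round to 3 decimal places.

5.317

Mode = (α−1)/β = 63.8/12.0 = 5.317.
Mean = α/β = 64.8/12.0 = 5.400.
This is the posterior mode — the MAP estimate.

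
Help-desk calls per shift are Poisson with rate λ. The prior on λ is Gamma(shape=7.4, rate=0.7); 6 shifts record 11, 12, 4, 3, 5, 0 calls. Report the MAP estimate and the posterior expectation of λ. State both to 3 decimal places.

MAP estimate = 6.179, posterior expectation = 6.328

Σ counts = 35. Posterior: Gamma(shape = 7.4+35 = 42.4, rate = 0.7+6 = 6.7).
Mode = (α−1)/β = 41.4/6.7 = 6.179.
Mean = α/β = 42.4/6.7 = 6.328.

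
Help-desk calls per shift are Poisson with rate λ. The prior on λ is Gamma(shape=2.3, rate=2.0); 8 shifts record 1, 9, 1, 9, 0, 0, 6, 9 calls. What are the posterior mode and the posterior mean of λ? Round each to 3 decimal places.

Σ counts = 35. Posterior: Gamma(shape = 2.3+35 = 37.3, rate = 2.0+8 = 10.0).
Mode = (α−1)/β = 36.3/10.0 = 3.630.
Mean = α/β = 37.3/10.0 = 3.730.

MAP = 3.630; posterior mean = 3.730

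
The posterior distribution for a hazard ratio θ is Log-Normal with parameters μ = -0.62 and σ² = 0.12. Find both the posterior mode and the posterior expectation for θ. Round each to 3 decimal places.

Mode = exp(μ − σ²) = exp(-0.74) = 0.477.
Mean = exp(μ + σ²/2) = exp(-0.560) = 0.571.
The mean is pulled above the mode by the posterior's right skew.

MAP: 0.477. Posterior mean: 0.571.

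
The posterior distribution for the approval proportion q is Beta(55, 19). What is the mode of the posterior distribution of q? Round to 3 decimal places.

Mode = (55−1)/(55+19−2) = 54/72 = 0.750.
Mean = 55/(55+19) = 55/74 = 0.743.
This is the posterior mode — the MAP estimate.

0.750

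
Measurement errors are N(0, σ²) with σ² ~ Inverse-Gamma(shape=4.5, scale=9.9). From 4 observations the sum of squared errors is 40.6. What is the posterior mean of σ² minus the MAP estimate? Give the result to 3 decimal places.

Posterior: Inverse-Gamma(shape = 4.5+4/2 = 6.5, scale = 9.9+40.6/2 = 30.2).
Mode = β/(α+1) = 30.2/7.5 = 4.027.
Mean = β/(α−1) = 30.2/5.5 = 5.491.
Difference = 5.491 − 4.027 = 1.464.

1.464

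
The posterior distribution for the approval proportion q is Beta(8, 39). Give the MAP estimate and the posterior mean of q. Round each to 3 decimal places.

MAP = 0.156, posterior mean = 0.170

Mode = (8−1)/(8+39−2) = 7/45 = 0.156.
Mean = 8/(8+39) = 8/47 = 0.170.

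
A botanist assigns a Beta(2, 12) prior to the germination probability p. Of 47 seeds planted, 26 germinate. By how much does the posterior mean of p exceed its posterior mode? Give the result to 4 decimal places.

Posterior: Beta(2+26, 12+21) = Beta(28, 33).
Mode = (28−1)/(28+33−2) = 27/59 = 0.4576.
Mean = 28/(28+33) = 28/61 = 0.4590.
Difference = 0.4590 − 0.4576 = 0.0014.

0.0014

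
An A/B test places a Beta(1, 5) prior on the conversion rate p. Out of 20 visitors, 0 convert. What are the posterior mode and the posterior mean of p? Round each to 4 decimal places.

Posterior: Beta(1+0, 5+20) = Beta(1, 25).
Since α = 1 ≤ 1 and β > 1, the Beta density is monotone decreasing on [0,1]; the mode is at 0.
Mean = 1/(1+25) = 0.0385.

MAP = 0.0000; posterior mean = 0.0385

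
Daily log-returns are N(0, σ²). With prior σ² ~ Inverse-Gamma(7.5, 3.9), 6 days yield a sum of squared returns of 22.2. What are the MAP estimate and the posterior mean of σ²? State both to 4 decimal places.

Posterior: Inverse-Gamma(shape = 7.5+6/2 = 10.5, scale = 3.9+22.2/2 = 15.0).
Mode = β/(α+1) = 15.0/11.5 = 1.3043.
Mean = β/(α−1) = 15.0/9.5 = 1.5789.
Right-skewed posterior ⇒ mode < mean.

MAP: 1.3043. Posterior mean: 1.5789.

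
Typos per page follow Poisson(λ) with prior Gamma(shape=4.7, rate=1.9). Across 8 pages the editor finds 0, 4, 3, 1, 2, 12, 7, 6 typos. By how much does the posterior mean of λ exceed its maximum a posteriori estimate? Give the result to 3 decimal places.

0.101

Σ counts = 35. Posterior: Gamma(shape = 4.7+35 = 39.7, rate = 1.9+8 = 9.9).
Mode = (α−1)/β = 38.7/9.9 = 3.909.
Mean = α/β = 39.7/9.9 = 4.010.
Difference = 4.010 − 3.909 = 0.101.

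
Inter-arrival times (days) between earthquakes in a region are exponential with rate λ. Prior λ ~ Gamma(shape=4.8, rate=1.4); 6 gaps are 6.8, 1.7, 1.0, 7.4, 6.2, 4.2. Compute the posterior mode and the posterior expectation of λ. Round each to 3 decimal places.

Σ times = 27.3. Posterior: Gamma(shape = 4.8+6 = 10.8, rate = 1.4+27.3 = 28.7).
Mode = (α−1)/β = 9.8/28.7 = 0.341.
Mean = α/β = 10.8/28.7 = 0.376.

MAP: 0.341. Posterior mean: 0.376.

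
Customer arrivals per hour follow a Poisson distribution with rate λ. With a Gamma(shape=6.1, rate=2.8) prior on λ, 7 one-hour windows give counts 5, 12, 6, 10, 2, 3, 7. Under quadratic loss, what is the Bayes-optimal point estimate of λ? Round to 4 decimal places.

Σ counts = 45. Posterior: Gamma(shape = 6.1+45 = 51.1, rate = 2.8+7 = 9.8).
Mode = (α−1)/β = 50.1/9.8 = 5.1122.
Mean = α/β = 51.1/9.8 = 5.2143.
Quadratic loss ⇒ the optimal estimator is the posterior mean.

5.2143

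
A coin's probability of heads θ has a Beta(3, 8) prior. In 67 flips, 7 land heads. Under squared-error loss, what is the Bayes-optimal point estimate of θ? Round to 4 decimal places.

Posterior: Beta(3+7, 8+60) = Beta(10, 68).
Mode = (10−1)/(10+68−2) = 9/76 = 0.1184.
Mean = 10/(10+68) = 10/78 = 0.1282.
Squared-error loss ⇒ the optimal estimator is the posterior mean.

0.1282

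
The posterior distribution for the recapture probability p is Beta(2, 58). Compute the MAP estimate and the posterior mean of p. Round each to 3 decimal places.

MAP = 0.017, posterior mean = 0.033

Mode = (2−1)/(2+58−2) = 1/58 = 0.017.
Mean = 2/(2+58) = 2/60 = 0.033.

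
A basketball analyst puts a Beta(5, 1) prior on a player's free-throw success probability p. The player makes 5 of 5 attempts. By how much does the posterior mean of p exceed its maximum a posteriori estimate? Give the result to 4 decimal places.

Posterior: Beta(5+5, 1+0) = Beta(10, 1).
Since β = 1 ≤ 1 and α > 1, the Beta density is monotone increasing on [0,1]; the mode is at 1.
Mean = 10/(10+1) = 0.9091.
Difference = 0.9091 − 1.0000 = -0.0909.

-0.0909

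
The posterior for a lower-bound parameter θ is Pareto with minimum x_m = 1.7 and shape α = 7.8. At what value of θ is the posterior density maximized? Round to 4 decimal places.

The Pareto density is strictly decreasing on [x_m, ∞), so the mode is x_m = 1.7000.
Mean = α·x_m/(α−1) = 7.8·1.7/6.8 = 1.9500.
This is the posterior mode — the MAP estimate.

1.7000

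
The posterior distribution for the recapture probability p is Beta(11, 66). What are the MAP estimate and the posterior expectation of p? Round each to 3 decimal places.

Mode = (11−1)/(11+66−2) = 10/75 = 0.133.
Mean = 11/(11+66) = 11/77 = 0.143.
The mean is pulled above the mode by the posterior's right skew.

MAP = 0.133, posterior mean = 0.143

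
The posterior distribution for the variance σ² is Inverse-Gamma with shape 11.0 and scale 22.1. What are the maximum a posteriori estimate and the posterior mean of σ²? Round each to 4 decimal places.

Mode = β/(α+1) = 22.1/12.0 = 1.8417.
Mean = β/(α−1) = 22.1/10.0 = 2.2100.

MAP = 1.8417, posterior mean = 2.2100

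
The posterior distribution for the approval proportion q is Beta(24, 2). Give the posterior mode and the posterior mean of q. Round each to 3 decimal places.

Mode = (24−1)/(24+2−2) = 23/24 = 0.958.
Mean = 24/(24+2) = 24/26 = 0.923.

MAP = 0.958, posterior mean = 0.923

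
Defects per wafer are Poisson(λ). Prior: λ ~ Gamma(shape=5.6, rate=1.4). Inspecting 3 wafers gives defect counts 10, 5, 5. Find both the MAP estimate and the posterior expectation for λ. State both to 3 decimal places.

MAP: 5.591. Posterior mean: 5.818.

Σ counts = 20. Posterior: Gamma(shape = 5.6+20 = 25.6, rate = 1.4+3 = 4.4).
Mode = (α−1)/β = 24.6/4.4 = 5.591.
Mean = α/β = 25.6/4.4 = 5.818.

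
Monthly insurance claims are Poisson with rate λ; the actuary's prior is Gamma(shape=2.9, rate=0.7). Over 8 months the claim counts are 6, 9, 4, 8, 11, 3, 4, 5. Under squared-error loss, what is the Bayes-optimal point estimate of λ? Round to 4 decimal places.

6.0805

Σ counts = 50. Posterior: Gamma(shape = 2.9+50 = 52.9, rate = 0.7+8 = 8.7).
Mode = (α−1)/β = 51.9/8.7 = 5.9655.
Mean = α/β = 52.9/8.7 = 6.0805.
Squared-error loss ⇒ the optimal estimator is the posterior mean.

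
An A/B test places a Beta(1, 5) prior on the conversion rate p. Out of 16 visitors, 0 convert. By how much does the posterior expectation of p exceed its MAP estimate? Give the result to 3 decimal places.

Posterior: Beta(1+0, 5+16) = Beta(1, 21).
Since α = 1 ≤ 1 and β > 1, the Beta density is monotone decreasing on [0,1]; the mode is at 0.
Mean = 1/(1+21) = 0.045.
Difference = 0.045 − 0.000 = 0.045.
The mean is pulled above the mode by the posterior's right skew.

0.045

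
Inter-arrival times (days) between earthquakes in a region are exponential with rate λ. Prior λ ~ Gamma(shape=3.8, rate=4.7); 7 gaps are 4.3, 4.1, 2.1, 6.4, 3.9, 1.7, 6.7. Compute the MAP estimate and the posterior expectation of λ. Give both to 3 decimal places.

MAP estimate = 0.289, posterior expectation = 0.319

Σ times = 29.2. Posterior: Gamma(shape = 3.8+7 = 10.8, rate = 4.7+29.2 = 33.9).
Mode = (α−1)/β = 9.8/33.9 = 0.289.
Mean = α/β = 10.8/33.9 = 0.319.
Right-skewed posterior ⇒ mode < mean.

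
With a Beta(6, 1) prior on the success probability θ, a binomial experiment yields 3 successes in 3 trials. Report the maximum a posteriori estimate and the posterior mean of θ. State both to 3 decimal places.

θ_MAP = 1.000, E[θ|data] = 0.900

Posterior: Beta(6+3, 1+0) = Beta(9, 1).
Since β = 1 ≤ 1 and α > 1, the Beta density is monotone increasing on [0,1]; the mode is at 1.
Mean = 9/(9+1) = 0.900.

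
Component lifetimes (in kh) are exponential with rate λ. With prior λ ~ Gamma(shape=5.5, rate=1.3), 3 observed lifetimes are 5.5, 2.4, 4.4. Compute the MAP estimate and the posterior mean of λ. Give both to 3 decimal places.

MAP estimate = 0.551, posterior mean = 0.625

Σ times = 12.3. Posterior: Gamma(shape = 5.5+3 = 8.5, rate = 1.3+12.3 = 13.6).
Mode = (α−1)/β = 7.5/13.6 = 0.551.
Mean = α/β = 8.5/13.6 = 0.625.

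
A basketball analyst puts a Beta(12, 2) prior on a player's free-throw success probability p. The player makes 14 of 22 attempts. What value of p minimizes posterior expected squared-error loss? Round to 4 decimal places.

0.7222

Posterior: Beta(12+14, 2+8) = Beta(26, 10).
Mode = (26−1)/(26+10−2) = 25/34 = 0.7353.
Mean = 26/(26+10) = 26/36 = 0.7222.
Squared-error loss ⇒ the optimal estimator is the posterior mean.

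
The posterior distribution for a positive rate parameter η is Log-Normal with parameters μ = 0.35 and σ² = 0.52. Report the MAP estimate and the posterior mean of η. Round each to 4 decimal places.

Mode = exp(μ − σ²) = exp(-0.17) = 0.8437.
Mean = exp(μ + σ²/2) = exp(0.610) = 1.8404.

η_MAP = 0.8437, E[η|data] = 1.8404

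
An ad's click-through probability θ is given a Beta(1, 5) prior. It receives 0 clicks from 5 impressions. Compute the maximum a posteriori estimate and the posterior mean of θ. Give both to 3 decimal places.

maximum a posteriori estimate = 0.000, posterior mean = 0.091

Posterior: Beta(1+0, 5+5) = Beta(1, 10).
Since α = 1 ≤ 1 and β > 1, the Beta density is monotone decreasing on [0,1]; the mode is at 0.
Mean = 1/(1+10) = 0.091.
The posterior is right-skewed, so the mean exceeds the mode.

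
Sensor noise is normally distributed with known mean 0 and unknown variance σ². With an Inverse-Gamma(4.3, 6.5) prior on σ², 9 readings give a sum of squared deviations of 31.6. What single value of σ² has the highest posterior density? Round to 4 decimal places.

Posterior: Inverse-Gamma(shape = 4.3+9/2 = 8.8, scale = 6.5+31.6/2 = 22.3).
Mode = β/(α+1) = 22.3/9.8 = 2.2755.
Mean = β/(α−1) = 22.3/7.8 = 2.8590.
This is the posterior mode — the MAP estimate.

2.2755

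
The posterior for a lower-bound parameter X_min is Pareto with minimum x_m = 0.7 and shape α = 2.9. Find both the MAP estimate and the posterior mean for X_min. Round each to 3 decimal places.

MAP: 0.700. Posterior mean: 1.068.

The Pareto density is strictly decreasing on [x_m, ∞), so the mode is x_m = 0.700.
Mean = α·x_m/(α−1) = 2.9·0.7/1.9 = 1.068.
Right-skewed posterior ⇒ mode < mean.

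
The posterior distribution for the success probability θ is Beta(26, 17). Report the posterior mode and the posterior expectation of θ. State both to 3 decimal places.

posterior mode = 0.610, posterior expectation = 0.605

Mode = (26−1)/(26+17−2) = 25/41 = 0.610.
Mean = 26/(26+17) = 26/43 = 0.605.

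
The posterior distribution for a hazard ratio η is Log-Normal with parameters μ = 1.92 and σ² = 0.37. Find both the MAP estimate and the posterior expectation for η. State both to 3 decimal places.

Mode = exp(μ − σ²) = exp(1.55) = 4.711.
Mean = exp(μ + σ²/2) = exp(2.105) = 8.207.

MAP estimate = 4.711, posterior expectation = 8.207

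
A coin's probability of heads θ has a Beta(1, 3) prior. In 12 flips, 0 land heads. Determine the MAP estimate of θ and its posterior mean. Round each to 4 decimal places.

Posterior: Beta(1+0, 3+12) = Beta(1, 15).
Since α = 1 ≤ 1 and β > 1, the Beta density is monotone decreasing on [0,1]; the mode is at 0.
Mean = 1/(1+15) = 0.0625.
The posterior is right-skewed, so the mean exceeds the mode.

MAP: 0.0000. Posterior mean: 0.0625.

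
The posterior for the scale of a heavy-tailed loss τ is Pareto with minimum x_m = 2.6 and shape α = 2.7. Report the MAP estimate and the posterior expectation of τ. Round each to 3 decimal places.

The Pareto density is strictly decreasing on [x_m, ∞), so the mode is x_m = 2.600.
Mean = α·x_m/(α−1) = 2.7·2.6/1.7 = 4.129.

MAP = 2.600, posterior mean = 4.129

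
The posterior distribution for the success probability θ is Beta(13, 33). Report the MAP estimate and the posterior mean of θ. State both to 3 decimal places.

Mode = (13−1)/(13+33−2) = 12/44 = 0.273.
Mean = 13/(13+33) = 13/46 = 0.283.

MAP = 0.273, posterior mean = 0.283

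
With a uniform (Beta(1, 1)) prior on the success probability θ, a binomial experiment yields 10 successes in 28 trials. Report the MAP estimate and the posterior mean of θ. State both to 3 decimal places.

MAP = 0.357; posterior mean = 0.367

Posterior: Beta(1+10, 1+18) = Beta(11, 19).
Mode = (11−1)/(11+19−2) = 10/28 = 0.357.
With a flat prior the MAP equals the MLE, 10/28.
Mean = 11/(11+19) = 11/30 = 0.367.
The mean is pulled above the mode by the posterior's right skew.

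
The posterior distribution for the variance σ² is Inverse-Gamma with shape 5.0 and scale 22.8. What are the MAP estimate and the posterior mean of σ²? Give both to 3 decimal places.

MAP = 3.800; posterior mean = 5.700

Mode = β/(α+1) = 22.8/6.0 = 3.800.
Mean = β/(α−1) = 22.8/4.0 = 5.700.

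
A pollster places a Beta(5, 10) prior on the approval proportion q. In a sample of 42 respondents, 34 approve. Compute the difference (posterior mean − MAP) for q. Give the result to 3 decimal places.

Posterior: Beta(5+34, 10+8) = Beta(39, 18).
Mode = (39−1)/(39+18−2) = 38/55 = 0.691.
Mean = 39/(39+18) = 39/57 = 0.684.
Difference = 0.684 − 0.691 = -0.007.

-0.007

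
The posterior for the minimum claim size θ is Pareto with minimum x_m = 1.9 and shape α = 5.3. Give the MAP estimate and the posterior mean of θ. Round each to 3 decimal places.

θ_MAP = 1.900, E[θ|data] = 2.342

The Pareto density is strictly decreasing on [x_m, ∞), so the mode is x_m = 1.900.
Mean = α·x_m/(α−1) = 5.3·1.9/4.3 = 2.342.
The posterior is right-skewed, so the mean exceeds the mode.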